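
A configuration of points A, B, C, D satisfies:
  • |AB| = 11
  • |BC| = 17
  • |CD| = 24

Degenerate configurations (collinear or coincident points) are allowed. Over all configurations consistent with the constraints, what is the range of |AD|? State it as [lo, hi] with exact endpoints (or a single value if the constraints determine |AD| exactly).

|AD| ∈ [0, 52]  (≈ [0.0000, 52.0000])

|AB| ∈ {11}
|BC| ∈ {17}
|CD| ∈ {24}
|AC| ∈ [6, 28]
|BD| ∈ [7, 41]
|AD| ∈ [0, 52]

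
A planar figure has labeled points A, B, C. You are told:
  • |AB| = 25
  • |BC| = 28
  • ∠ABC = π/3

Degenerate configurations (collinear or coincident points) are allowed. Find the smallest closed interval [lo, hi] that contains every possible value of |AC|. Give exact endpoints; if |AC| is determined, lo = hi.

|AB| ∈ {25}
|BC| ∈ {28}
|AC| ∈ {√(709)}

|AC| = √(709)  (≈ 26.6271)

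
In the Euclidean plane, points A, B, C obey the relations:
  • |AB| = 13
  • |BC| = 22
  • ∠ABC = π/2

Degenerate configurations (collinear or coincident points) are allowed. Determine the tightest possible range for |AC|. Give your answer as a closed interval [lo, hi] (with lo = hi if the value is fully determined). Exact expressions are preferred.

|AB| ∈ {13}
|BC| ∈ {22}
|AC| ∈ {√(653)}

|AC| = √(653)  (≈ 25.5539)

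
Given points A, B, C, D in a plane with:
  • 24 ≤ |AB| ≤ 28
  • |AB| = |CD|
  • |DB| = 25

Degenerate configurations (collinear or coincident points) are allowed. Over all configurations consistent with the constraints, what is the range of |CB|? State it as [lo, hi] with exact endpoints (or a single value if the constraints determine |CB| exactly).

|AB| ∈ [24, 28]
|BD| ∈ {25}
|CD| ∈ [24, 28]
|AD| ∈ [0, 53]
|BC| ∈ [0, 53]
|AC| ∈ [0, 81]

|CB| ∈ [0, 53]  (≈ [0.0000, 53.0000])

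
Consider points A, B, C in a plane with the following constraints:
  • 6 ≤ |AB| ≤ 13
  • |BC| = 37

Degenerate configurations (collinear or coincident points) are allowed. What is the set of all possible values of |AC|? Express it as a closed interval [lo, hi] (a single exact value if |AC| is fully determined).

|AB| ∈ [6, 13]
|BC| ∈ {37}
|AC| ∈ [24, 50]

|AC| ∈ [24, 50]  (≈ [24.0000, 50.0000])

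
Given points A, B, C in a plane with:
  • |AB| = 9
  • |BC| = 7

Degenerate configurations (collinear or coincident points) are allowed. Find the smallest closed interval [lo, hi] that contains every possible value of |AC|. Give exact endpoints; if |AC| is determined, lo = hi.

|AC| ∈ [2, 16]  (≈ [2.0000, 16.0000])

|AB| ∈ {9}
|BC| ∈ {7}
|AC| ∈ [2, 16]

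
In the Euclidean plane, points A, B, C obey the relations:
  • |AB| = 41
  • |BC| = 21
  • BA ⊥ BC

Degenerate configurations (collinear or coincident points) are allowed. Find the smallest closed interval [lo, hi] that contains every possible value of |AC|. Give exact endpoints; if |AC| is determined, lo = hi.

|AC| = √(2122)  (≈ 46.0652)

|AB| ∈ {41}
|BC| ∈ {21}
|AC| ∈ {√(2122)}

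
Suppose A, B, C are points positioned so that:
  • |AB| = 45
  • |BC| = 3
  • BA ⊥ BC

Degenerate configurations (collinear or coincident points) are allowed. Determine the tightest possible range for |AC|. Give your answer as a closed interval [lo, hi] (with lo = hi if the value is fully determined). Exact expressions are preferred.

|AC| = 3·√(226)  (≈ 45.0999)

|AB| ∈ {45}
|BC| ∈ {3}
|AC| ∈ {3·√(226)}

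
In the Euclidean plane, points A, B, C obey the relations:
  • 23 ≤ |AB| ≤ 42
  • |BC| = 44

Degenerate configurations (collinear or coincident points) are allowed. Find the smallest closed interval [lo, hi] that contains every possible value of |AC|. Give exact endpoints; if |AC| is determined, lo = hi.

|AC| ∈ [2, 86]  (≈ [2.0000, 86.0000])

|AB| ∈ [23, 42]
|BC| ∈ {44}
|AC| ∈ [2, 86]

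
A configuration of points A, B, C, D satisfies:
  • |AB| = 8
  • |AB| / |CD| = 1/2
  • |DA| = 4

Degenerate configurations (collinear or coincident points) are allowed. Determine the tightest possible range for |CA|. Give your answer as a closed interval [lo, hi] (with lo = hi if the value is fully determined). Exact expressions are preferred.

|CA| ∈ [12, 20]  (≈ [12.0000, 20.0000])

|AB| ∈ {8}
|AD| ∈ {4}
|CD| ∈ {16}
|BD| ∈ [4, 12]
|AC| ∈ [12, 20]
|BC| ∈ [4, 28]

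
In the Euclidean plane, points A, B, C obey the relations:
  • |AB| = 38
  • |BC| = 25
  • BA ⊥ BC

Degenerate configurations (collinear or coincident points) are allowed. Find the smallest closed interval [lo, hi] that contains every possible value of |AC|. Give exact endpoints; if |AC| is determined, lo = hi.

|AB| ∈ {38}
|BC| ∈ {25}
|AC| ∈ {√(2069)}

|AC| = √(2069)  (≈ 45.4863)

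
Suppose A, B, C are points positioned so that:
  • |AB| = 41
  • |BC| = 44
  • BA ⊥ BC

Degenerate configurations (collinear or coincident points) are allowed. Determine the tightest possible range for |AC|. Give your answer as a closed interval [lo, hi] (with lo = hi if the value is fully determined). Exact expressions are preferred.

|AC| = √(3617)  (≈ 60.1415)

|AB| ∈ {41}
|BC| ∈ {44}
|AC| ∈ {√(3617)}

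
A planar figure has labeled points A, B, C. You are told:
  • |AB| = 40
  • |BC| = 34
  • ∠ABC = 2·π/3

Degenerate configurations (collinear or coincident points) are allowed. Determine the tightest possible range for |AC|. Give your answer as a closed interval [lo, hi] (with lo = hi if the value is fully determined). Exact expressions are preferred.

|AB| ∈ {40}
|BC| ∈ {34}
|AC| ∈ {14·√(21)}

|AC| = 14·√(21)  (≈ 64.1561)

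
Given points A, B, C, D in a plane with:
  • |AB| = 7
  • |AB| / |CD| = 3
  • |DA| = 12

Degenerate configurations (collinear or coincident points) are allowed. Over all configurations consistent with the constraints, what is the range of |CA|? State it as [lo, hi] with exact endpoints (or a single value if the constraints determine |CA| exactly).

|AB| ∈ {7}
|AD| ∈ {12}
|CD| ∈ {7/3}
|BD| ∈ [5, 19]
|AC| ∈ [29/3, 43/3]
|BC| ∈ [8/3, 64/3]

|CA| ∈ [29/3, 43/3]  (≈ [9.6667, 14.3333])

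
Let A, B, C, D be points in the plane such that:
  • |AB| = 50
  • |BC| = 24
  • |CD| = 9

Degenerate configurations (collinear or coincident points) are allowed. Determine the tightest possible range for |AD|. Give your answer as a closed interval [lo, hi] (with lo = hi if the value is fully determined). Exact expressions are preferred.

|AD| ∈ [17, 83]  (≈ [17.0000, 83.0000])

|AB| ∈ {50}
|BC| ∈ {24}
|CD| ∈ {9}
|AC| ∈ [26, 74]
|BD| ∈ [15, 33]
|AD| ∈ [17, 83]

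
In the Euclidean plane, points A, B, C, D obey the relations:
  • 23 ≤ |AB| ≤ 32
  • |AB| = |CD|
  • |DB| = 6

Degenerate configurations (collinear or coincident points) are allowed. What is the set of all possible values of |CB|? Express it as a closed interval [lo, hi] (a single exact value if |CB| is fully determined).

|AB| ∈ [23, 32]
|BD| ∈ {6}
|CD| ∈ [23, 32]
|AD| ∈ [17, 38]
|BC| ∈ [17, 38]
|AC| ∈ [0, 70]

|CB| ∈ [17, 38]  (≈ [17.0000, 38.0000])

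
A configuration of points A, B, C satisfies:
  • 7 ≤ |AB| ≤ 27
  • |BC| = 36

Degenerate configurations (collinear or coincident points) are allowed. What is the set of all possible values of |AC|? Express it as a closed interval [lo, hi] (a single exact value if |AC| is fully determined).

|AB| ∈ [7, 27]
|BC| ∈ {36}
|AC| ∈ [9, 63]

|AC| ∈ [9, 63]  (≈ [9.0000, 63.0000])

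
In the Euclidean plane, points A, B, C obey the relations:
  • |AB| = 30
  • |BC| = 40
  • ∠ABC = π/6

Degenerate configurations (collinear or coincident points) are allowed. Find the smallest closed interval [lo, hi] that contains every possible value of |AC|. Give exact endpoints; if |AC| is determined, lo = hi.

|AC| = 10·√(25 - 12·√(3))  (≈ 20.5314)

|AB| ∈ {30}
|BC| ∈ {40}
|AC| ∈ {10·√(25 - 12·√(3))}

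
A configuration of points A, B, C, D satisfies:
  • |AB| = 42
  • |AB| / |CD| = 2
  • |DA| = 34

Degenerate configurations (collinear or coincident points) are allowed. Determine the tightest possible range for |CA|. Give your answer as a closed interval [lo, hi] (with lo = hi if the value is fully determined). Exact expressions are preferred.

|AB| ∈ {42}
|AD| ∈ {34}
|CD| ∈ {21}
|BD| ∈ [8, 76]
|AC| ∈ [13, 55]
|BC| ∈ [0, 97]

|CA| ∈ [13, 55]  (≈ [13.0000, 55.0000])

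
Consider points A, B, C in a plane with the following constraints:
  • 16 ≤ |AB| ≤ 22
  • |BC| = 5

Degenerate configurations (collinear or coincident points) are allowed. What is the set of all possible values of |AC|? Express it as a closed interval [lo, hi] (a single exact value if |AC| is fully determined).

|AB| ∈ [16, 22]
|BC| ∈ {5}
|AC| ∈ [11, 27]

|AC| ∈ [11, 27]  (≈ [11.0000, 27.0000])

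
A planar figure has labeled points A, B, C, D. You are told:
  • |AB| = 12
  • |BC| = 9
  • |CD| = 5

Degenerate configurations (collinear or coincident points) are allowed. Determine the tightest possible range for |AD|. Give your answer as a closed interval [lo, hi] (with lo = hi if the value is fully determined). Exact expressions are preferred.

|AB| ∈ {12}
|BC| ∈ {9}
|CD| ∈ {5}
|AC| ∈ [3, 21]
|BD| ∈ [4, 14]
|AD| ∈ [0, 26]

|AD| ∈ [0, 26]  (≈ [0.0000, 26.0000])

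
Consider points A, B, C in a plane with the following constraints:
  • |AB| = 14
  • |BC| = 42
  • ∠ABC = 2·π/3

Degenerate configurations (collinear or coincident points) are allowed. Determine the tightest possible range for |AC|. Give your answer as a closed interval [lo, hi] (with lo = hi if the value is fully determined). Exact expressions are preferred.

|AC| = 14·√(13)  (≈ 50.4777)

|AB| ∈ {14}
|BC| ∈ {42}
|AC| ∈ {14·√(13)}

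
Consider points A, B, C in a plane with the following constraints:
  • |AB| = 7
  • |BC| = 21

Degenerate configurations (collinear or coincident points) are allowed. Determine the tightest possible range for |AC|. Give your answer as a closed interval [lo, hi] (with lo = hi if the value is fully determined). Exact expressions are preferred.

|AC| ∈ [14, 28]  (≈ [14.0000, 28.0000])

|AB| ∈ {7}
|BC| ∈ {21}
|AC| ∈ [14, 28]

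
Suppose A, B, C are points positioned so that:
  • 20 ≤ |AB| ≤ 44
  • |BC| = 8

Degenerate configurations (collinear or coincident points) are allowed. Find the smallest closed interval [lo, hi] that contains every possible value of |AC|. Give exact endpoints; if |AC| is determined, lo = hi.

|AB| ∈ [20, 44]
|BC| ∈ {8}
|AC| ∈ [12, 52]

|AC| ∈ [12, 52]  (≈ [12.0000, 52.0000])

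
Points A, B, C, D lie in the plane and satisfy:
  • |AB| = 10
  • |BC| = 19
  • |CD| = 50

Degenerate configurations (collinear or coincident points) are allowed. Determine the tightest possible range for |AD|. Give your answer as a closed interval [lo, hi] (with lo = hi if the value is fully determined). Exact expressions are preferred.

|AB| ∈ {10}
|BC| ∈ {19}
|CD| ∈ {50}
|AC| ∈ [9, 29]
|BD| ∈ [31, 69]
|AD| ∈ [21, 79]

|AD| ∈ [21, 79]  (≈ [21.0000, 79.0000])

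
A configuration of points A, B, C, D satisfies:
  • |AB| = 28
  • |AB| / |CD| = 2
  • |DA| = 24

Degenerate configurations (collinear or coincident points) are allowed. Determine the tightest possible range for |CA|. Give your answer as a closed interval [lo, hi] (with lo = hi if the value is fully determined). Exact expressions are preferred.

|CA| ∈ [10, 38]  (≈ [10.0000, 38.0000])

|AB| ∈ {28}
|AD| ∈ {24}
|CD| ∈ {14}
|BD| ∈ [4, 52]
|AC| ∈ [10, 38]
|BC| ∈ [0, 66]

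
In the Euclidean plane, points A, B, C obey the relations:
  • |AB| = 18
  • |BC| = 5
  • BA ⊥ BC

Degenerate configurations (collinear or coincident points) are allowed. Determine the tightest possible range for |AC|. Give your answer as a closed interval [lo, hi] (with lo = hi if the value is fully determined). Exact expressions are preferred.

|AB| ∈ {18}
|BC| ∈ {5}
|AC| ∈ {√(349)}

|AC| = √(349)  (≈ 18.6815)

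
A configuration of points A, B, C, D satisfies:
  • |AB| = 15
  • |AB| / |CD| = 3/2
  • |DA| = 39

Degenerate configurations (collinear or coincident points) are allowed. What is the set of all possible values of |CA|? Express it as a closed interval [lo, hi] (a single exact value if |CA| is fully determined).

|CA| ∈ [29, 49]  (≈ [29.0000, 49.0000])

|AB| ∈ {15}
|AD| ∈ {39}
|CD| ∈ {10}
|BD| ∈ [24, 54]
|AC| ∈ [29, 49]
|BC| ∈ [14, 64]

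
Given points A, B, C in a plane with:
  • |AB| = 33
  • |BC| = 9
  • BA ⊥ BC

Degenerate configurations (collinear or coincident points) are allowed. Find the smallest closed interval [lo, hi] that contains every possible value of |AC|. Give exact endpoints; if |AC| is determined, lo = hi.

|AC| = 3·√(130)  (≈ 34.2053)

|AB| ∈ {33}
|BC| ∈ {9}
|AC| ∈ {3·√(130)}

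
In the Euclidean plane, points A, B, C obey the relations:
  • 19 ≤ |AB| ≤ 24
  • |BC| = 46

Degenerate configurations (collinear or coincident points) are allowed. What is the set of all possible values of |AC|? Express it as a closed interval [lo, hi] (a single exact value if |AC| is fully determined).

|AC| ∈ [22, 70]  (≈ [22.0000, 70.0000])

|AB| ∈ [19, 24]
|BC| ∈ {46}
|AC| ∈ [22, 70]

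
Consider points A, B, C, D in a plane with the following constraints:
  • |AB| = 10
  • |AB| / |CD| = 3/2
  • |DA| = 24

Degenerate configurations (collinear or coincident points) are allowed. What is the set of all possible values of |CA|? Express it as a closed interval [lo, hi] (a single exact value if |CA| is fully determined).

|AB| ∈ {10}
|AD| ∈ {24}
|CD| ∈ {20/3}
|BD| ∈ [14, 34]
|AC| ∈ [52/3, 92/3]
|BC| ∈ [22/3, 122/3]

|CA| ∈ [52/3, 92/3]  (≈ [17.3333, 30.6667])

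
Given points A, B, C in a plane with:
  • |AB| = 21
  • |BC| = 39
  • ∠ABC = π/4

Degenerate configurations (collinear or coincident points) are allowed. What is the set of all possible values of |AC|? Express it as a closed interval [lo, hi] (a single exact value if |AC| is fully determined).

|AB| ∈ {21}
|BC| ∈ {39}
|AC| ∈ {3·√(218 - 91·√(2))}

|AC| = 3·√(218 - 91·√(2))  (≈ 28.3506)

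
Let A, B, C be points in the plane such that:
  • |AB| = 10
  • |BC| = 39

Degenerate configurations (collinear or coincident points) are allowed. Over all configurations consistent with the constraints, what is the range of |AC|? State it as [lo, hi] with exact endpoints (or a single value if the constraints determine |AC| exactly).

|AB| ∈ {10}
|BC| ∈ {39}
|AC| ∈ [29, 49]

|AC| ∈ [29, 49]  (≈ [29.0000, 49.0000])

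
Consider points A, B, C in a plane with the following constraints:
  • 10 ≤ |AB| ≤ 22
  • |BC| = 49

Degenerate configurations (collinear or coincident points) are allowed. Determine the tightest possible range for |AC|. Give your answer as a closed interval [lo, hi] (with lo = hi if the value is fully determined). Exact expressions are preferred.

|AC| ∈ [27, 71]  (≈ [27.0000, 71.0000])

|AB| ∈ [10, 22]
|BC| ∈ {49}
|AC| ∈ [27, 71]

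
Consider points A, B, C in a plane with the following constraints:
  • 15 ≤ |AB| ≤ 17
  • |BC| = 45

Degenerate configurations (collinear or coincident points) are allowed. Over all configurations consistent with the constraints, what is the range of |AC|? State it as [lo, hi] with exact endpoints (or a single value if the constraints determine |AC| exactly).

|AB| ∈ [15, 17]
|BC| ∈ {45}
|AC| ∈ [28, 62]

|AC| ∈ [28, 62]  (≈ [28.0000, 62.0000])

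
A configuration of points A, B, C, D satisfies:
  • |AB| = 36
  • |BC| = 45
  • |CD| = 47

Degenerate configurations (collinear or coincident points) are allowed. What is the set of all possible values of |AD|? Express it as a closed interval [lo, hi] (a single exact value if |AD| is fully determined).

|AB| ∈ {36}
|BC| ∈ {45}
|CD| ∈ {47}
|AC| ∈ [9, 81]
|BD| ∈ [2, 92]
|AD| ∈ [0, 128]

|AD| ∈ [0, 128]  (≈ [0.0000, 128.0000])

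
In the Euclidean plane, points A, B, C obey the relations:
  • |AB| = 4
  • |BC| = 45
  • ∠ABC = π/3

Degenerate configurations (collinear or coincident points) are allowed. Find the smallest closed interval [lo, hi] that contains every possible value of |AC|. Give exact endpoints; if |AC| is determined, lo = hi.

|AC| = √(1861)  (≈ 43.1393)

|AB| ∈ {4}
|BC| ∈ {45}
|AC| ∈ {√(1861)}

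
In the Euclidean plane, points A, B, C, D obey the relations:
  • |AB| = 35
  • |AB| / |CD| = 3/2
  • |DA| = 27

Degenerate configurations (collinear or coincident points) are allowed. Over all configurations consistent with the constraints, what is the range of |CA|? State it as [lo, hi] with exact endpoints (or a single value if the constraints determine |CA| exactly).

|CA| ∈ [11/3, 151/3]  (≈ [3.6667, 50.3333])

|AB| ∈ {35}
|AD| ∈ {27}
|CD| ∈ {70/3}
|BD| ∈ [8, 62]
|AC| ∈ [11/3, 151/3]
|BC| ∈ [0, 256/3]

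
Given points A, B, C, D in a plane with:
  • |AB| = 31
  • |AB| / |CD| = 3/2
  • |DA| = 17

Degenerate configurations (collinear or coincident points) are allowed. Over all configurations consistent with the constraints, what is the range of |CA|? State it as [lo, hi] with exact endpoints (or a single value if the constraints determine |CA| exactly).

|CA| ∈ [11/3, 113/3]  (≈ [3.6667, 37.6667])

|AB| ∈ {31}
|AD| ∈ {17}
|CD| ∈ {62/3}
|BD| ∈ [14, 48]
|AC| ∈ [11/3, 113/3]
|BC| ∈ [0, 206/3]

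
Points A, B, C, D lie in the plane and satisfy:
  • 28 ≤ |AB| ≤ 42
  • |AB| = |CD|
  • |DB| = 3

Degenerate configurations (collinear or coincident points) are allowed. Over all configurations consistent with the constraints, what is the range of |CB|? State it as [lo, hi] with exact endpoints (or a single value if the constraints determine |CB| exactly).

|AB| ∈ [28, 42]
|BD| ∈ {3}
|CD| ∈ [28, 42]
|AD| ∈ [25, 45]
|BC| ∈ [25, 45]
|AC| ∈ [0, 87]

|CB| ∈ [25, 45]  (≈ [25.0000, 45.0000])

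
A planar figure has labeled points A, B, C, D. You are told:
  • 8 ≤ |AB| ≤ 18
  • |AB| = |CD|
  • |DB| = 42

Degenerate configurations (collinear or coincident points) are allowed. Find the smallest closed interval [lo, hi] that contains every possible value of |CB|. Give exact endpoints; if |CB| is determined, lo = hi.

|CB| ∈ [24, 60]  (≈ [24.0000, 60.0000])

|AB| ∈ [8, 18]
|BD| ∈ {42}
|CD| ∈ [8, 18]
|AD| ∈ [24, 60]
|BC| ∈ [24, 60]
|AC| ∈ [6, 78]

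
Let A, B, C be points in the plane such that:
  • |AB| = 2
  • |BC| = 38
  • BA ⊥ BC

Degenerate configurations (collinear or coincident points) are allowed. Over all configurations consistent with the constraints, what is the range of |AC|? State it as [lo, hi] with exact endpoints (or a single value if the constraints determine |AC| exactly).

|AB| ∈ {2}
|BC| ∈ {38}
|AC| ∈ {2·√(362)}

|AC| = 2·√(362)  (≈ 38.0526)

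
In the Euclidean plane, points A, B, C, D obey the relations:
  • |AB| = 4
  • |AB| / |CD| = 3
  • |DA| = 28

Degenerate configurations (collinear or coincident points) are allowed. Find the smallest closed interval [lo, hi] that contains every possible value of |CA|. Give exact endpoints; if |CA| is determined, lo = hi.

|AB| ∈ {4}
|AD| ∈ {28}
|CD| ∈ {4/3}
|BD| ∈ [24, 32]
|AC| ∈ [80/3, 88/3]
|BC| ∈ [68/3, 100/3]

|CA| ∈ [80/3, 88/3]  (≈ [26.6667, 29.3333])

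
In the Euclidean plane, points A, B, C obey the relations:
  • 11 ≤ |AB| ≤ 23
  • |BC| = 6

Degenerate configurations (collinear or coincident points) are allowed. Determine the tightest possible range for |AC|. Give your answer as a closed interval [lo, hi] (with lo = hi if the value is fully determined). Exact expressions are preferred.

|AB| ∈ [11, 23]
|BC| ∈ {6}
|AC| ∈ [5, 29]

|AC| ∈ [5, 29]  (≈ [5.0000, 29.0000])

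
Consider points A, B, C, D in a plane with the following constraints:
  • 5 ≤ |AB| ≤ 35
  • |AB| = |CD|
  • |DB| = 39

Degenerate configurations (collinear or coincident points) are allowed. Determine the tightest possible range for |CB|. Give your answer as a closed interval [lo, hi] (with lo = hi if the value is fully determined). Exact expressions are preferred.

|CB| ∈ [4, 74]  (≈ [4.0000, 74.0000])

|AB| ∈ [5, 35]
|BD| ∈ {39}
|CD| ∈ [5, 35]
|AD| ∈ [4, 74]
|BC| ∈ [4, 74]
|AC| ∈ [0, 109]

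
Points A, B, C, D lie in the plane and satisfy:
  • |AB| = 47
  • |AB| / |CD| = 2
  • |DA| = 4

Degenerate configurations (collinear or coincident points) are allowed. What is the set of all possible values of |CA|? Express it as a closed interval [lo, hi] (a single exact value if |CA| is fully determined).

|CA| ∈ [39/2, 55/2]  (≈ [19.5000, 27.5000])

|AB| ∈ {47}
|AD| ∈ {4}
|CD| ∈ {47/2}
|BD| ∈ [43, 51]
|AC| ∈ [39/2, 55/2]
|BC| ∈ [39/2, 149/2]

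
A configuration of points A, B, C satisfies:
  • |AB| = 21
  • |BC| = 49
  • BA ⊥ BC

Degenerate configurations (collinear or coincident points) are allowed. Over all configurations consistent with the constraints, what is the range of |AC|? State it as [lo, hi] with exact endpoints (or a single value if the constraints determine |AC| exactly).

|AC| = 7·√(58)  (≈ 53.3104)

|AB| ∈ {21}
|BC| ∈ {49}
|AC| ∈ {7·√(58)}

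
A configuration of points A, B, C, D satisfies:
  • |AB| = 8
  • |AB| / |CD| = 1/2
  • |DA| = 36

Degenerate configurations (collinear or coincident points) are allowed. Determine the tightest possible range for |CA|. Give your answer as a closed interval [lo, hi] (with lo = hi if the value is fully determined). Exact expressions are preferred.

|CA| ∈ [20, 52]  (≈ [20.0000, 52.0000])

|AB| ∈ {8}
|AD| ∈ {36}
|CD| ∈ {16}
|BD| ∈ [28, 44]
|AC| ∈ [20, 52]
|BC| ∈ [12, 60]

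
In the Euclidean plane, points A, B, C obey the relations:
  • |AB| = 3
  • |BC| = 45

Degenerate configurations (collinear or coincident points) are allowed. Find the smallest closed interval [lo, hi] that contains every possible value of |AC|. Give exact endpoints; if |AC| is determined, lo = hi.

|AC| ∈ [42, 48]  (≈ [42.0000, 48.0000])

|AB| ∈ {3}
|BC| ∈ {45}
|AC| ∈ [42, 48]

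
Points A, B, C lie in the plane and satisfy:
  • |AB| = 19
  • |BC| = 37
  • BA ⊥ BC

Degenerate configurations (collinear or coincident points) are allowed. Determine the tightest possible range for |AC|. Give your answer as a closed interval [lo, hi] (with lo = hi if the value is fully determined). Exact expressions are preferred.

|AB| ∈ {19}
|BC| ∈ {37}
|AC| ∈ {√(1730)}

|AC| = √(1730)  (≈ 41.5933)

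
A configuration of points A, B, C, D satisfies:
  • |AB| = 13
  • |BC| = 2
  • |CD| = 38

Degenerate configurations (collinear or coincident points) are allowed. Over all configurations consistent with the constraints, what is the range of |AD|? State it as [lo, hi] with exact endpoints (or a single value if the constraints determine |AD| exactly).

|AB| ∈ {13}
|BC| ∈ {2}
|CD| ∈ {38}
|AC| ∈ [11, 15]
|BD| ∈ [36, 40]
|AD| ∈ [23, 53]

|AD| ∈ [23, 53]  (≈ [23.0000, 53.0000])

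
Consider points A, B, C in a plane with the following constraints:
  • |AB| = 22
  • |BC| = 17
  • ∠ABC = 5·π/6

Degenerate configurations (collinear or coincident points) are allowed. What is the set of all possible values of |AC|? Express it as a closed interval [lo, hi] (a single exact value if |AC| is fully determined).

|AB| ∈ {22}
|BC| ∈ {17}
|AC| ∈ {√(374·√(3) + 773)}

|AC| = √(374·√(3) + 773)  (≈ 37.6933)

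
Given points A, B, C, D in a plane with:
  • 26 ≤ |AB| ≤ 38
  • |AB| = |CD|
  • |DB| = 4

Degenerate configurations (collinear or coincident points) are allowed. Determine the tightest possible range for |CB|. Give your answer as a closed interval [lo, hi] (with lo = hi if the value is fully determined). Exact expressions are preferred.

|CB| ∈ [22, 42]  (≈ [22.0000, 42.0000])

|AB| ∈ [26, 38]
|BD| ∈ {4}
|CD| ∈ [26, 38]
|AD| ∈ [22, 42]
|BC| ∈ [22, 42]
|AC| ∈ [0, 80]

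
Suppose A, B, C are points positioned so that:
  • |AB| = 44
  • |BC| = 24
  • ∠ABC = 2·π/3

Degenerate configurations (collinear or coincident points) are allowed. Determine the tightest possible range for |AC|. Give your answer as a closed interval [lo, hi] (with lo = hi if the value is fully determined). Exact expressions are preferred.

|AB| ∈ {44}
|BC| ∈ {24}
|AC| ∈ {4·√(223)}

|AC| = 4·√(223)  (≈ 59.7327)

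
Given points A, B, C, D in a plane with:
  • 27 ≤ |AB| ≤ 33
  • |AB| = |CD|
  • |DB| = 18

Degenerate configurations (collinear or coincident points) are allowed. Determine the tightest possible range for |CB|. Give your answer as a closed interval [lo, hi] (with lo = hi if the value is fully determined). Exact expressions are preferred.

|AB| ∈ [27, 33]
|BD| ∈ {18}
|CD| ∈ [27, 33]
|AD| ∈ [9, 51]
|BC| ∈ [9, 51]
|AC| ∈ [0, 84]

|CB| ∈ [9, 51]  (≈ [9.0000, 51.0000])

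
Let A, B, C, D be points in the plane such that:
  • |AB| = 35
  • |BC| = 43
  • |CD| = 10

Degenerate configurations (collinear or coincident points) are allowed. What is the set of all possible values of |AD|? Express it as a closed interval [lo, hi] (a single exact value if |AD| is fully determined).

|AB| ∈ {35}
|BC| ∈ {43}
|CD| ∈ {10}
|AC| ∈ [8, 78]
|BD| ∈ [33, 53]
|AD| ∈ [0, 88]

|AD| ∈ [0, 88]  (≈ [0.0000, 88.0000])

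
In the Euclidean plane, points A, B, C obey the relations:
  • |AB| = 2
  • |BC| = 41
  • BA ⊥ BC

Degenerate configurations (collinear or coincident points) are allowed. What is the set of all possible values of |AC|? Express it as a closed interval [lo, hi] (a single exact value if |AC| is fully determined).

|AB| ∈ {2}
|BC| ∈ {41}
|AC| ∈ {√(1685)}

|AC| = √(1685)  (≈ 41.0488)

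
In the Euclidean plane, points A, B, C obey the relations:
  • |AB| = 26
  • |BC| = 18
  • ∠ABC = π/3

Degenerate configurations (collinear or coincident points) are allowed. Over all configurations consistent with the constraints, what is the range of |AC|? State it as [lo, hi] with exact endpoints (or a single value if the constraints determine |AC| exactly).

|AB| ∈ {26}
|BC| ∈ {18}
|AC| ∈ {2·√(133)}

|AC| = 2·√(133)  (≈ 23.0651)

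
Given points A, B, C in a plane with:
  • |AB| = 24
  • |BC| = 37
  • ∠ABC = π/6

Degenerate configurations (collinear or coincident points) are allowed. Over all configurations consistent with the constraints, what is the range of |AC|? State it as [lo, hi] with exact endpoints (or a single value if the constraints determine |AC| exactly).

|AB| ∈ {24}
|BC| ∈ {37}
|AC| ∈ {√(1945 - 888·√(3))}

|AC| = √(1945 - 888·√(3))  (≈ 20.1727)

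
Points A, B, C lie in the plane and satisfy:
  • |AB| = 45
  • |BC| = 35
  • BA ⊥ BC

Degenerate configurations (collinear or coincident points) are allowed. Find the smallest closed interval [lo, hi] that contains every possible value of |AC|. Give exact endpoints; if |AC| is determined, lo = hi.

|AB| ∈ {45}
|BC| ∈ {35}
|AC| ∈ {5·√(130)}

|AC| = 5·√(130)  (≈ 57.0088)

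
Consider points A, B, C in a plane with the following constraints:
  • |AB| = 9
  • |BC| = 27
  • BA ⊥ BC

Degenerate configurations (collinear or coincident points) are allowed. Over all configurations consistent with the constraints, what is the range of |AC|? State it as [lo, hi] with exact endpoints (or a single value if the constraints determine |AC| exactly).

|AC| = 9·√(10)  (≈ 28.4605)

|AB| ∈ {9}
|BC| ∈ {27}
|AC| ∈ {9·√(10)}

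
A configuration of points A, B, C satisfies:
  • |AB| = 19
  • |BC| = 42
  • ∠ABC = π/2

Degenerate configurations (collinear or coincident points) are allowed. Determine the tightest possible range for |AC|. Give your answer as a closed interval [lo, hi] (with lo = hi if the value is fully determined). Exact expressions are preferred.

|AB| ∈ {19}
|BC| ∈ {42}
|AC| ∈ {5·√(85)}

|AC| = 5·√(85)  (≈ 46.0977)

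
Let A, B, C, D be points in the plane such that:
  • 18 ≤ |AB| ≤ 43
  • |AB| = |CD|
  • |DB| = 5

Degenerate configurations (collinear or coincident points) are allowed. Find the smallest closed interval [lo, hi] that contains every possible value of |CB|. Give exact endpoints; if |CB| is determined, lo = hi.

|AB| ∈ [18, 43]
|BD| ∈ {5}
|CD| ∈ [18, 43]
|AD| ∈ [13, 48]
|BC| ∈ [13, 48]
|AC| ∈ [0, 91]

|CB| ∈ [13, 48]  (≈ [13.0000, 48.0000])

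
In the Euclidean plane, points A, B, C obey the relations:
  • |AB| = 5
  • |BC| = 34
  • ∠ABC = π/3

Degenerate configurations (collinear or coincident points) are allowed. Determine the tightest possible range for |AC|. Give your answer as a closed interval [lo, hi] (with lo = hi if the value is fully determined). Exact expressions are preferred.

|AC| = √(1011)  (≈ 31.7962)

|AB| ∈ {5}
|BC| ∈ {34}
|AC| ∈ {√(1011)}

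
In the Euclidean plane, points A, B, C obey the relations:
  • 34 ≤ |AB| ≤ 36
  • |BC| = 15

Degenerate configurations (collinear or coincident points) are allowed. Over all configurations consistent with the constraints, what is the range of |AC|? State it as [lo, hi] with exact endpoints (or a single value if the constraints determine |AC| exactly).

|AB| ∈ [34, 36]
|BC| ∈ {15}
|AC| ∈ [19, 51]

|AC| ∈ [19, 51]  (≈ [19.0000, 51.0000])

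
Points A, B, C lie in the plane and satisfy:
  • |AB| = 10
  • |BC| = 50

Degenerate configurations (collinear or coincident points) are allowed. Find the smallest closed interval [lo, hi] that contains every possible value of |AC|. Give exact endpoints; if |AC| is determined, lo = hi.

|AC| ∈ [40, 60]  (≈ [40.0000, 60.0000])

|AB| ∈ {10}
|BC| ∈ {50}
|AC| ∈ [40, 60]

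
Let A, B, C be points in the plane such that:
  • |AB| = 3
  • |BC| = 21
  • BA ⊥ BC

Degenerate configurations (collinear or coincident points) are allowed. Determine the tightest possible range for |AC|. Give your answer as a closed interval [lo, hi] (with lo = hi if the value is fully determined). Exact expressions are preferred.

|AC| = 15·√(2)  (≈ 21.2132)

|AB| ∈ {3}
|BC| ∈ {21}
|AC| ∈ {15·√(2)}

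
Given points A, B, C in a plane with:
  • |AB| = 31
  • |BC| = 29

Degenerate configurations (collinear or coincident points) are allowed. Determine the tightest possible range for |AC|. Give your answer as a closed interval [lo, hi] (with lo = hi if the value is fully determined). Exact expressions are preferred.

|AC| ∈ [2, 60]  (≈ [2.0000, 60.0000])

|AB| ∈ {31}
|BC| ∈ {29}
|AC| ∈ [2, 60]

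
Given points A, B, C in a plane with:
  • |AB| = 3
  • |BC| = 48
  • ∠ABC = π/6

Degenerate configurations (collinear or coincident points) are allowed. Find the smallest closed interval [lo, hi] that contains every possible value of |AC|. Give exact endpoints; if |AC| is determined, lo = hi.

|AB| ∈ {3}
|BC| ∈ {48}
|AC| ∈ {3·√(257 - 16·√(3))}

|AC| = 3·√(257 - 16·√(3))  (≈ 45.4267)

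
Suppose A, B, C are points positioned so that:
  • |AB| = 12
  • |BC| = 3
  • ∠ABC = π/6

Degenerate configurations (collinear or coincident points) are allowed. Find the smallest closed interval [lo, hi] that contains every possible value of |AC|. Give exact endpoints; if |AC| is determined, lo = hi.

|AB| ∈ {12}
|BC| ∈ {3}
|AC| ∈ {3·√(17 - 4·√(3))}

|AC| = 3·√(17 - 4·√(3))  (≈ 9.5208)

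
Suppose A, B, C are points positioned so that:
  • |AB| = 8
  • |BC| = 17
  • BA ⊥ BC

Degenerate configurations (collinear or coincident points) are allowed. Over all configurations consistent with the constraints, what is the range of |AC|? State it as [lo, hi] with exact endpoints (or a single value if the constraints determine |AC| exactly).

|AB| ∈ {8}
|BC| ∈ {17}
|AC| ∈ {√(353)}

|AC| = √(353)  (≈ 18.7883)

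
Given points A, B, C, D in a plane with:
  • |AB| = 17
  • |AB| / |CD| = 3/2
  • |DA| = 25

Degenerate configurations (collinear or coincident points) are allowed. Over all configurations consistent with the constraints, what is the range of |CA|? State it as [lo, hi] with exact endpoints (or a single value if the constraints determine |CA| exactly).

|AB| ∈ {17}
|AD| ∈ {25}
|CD| ∈ {34/3}
|BD| ∈ [8, 42]
|AC| ∈ [41/3, 109/3]
|BC| ∈ [0, 160/3]

|CA| ∈ [41/3, 109/3]  (≈ [13.6667, 36.3333])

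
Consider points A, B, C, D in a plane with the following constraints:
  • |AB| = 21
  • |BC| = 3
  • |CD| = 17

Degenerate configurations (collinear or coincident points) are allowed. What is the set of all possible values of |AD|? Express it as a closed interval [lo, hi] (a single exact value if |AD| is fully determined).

|AD| ∈ [1, 41]  (≈ [1.0000, 41.0000])

|AB| ∈ {21}
|BC| ∈ {3}
|CD| ∈ {17}
|AC| ∈ [18, 24]
|BD| ∈ [14, 20]
|AD| ∈ [1, 41]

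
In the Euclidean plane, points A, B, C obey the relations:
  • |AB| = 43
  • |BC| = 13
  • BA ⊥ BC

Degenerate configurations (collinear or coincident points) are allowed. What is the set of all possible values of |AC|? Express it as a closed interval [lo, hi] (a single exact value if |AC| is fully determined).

|AB| ∈ {43}
|BC| ∈ {13}
|AC| ∈ {√(2018)}

|AC| = √(2018)  (≈ 44.9222)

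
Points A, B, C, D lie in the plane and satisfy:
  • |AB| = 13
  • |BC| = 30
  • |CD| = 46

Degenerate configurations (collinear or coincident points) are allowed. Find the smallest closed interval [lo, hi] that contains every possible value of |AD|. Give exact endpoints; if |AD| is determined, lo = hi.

|AB| ∈ {13}
|BC| ∈ {30}
|CD| ∈ {46}
|AC| ∈ [17, 43]
|BD| ∈ [16, 76]
|AD| ∈ [3, 89]

|AD| ∈ [3, 89]  (≈ [3.0000, 89.0000])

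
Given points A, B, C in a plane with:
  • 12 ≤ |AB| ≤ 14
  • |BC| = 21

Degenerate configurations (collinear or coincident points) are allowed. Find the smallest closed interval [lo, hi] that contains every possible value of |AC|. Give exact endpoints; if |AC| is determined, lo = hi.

|AB| ∈ [12, 14]
|BC| ∈ {21}
|AC| ∈ [7, 35]

|AC| ∈ [7, 35]  (≈ [7.0000, 35.0000])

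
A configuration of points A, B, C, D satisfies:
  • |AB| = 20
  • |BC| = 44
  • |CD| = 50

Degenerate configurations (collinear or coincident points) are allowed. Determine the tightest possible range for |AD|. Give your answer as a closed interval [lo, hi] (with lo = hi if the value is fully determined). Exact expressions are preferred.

|AB| ∈ {20}
|BC| ∈ {44}
|CD| ∈ {50}
|AC| ∈ [24, 64]
|BD| ∈ [6, 94]
|AD| ∈ [0, 114]

|AD| ∈ [0, 114]  (≈ [0.0000, 114.0000])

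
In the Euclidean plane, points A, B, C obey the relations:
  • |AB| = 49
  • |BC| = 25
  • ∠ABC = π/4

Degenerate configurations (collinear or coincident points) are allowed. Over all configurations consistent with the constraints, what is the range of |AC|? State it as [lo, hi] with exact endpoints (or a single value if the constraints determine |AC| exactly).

|AB| ∈ {49}
|BC| ∈ {25}
|AC| ∈ {√(3026 - 1225·√(2))}

|AC| = √(3026 - 1225·√(2))  (≈ 35.9665)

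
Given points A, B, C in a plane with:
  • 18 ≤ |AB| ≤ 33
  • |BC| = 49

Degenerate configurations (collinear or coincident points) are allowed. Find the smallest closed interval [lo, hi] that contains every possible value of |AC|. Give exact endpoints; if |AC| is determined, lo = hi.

|AC| ∈ [16, 82]  (≈ [16.0000, 82.0000])

|AB| ∈ [18, 33]
|BC| ∈ {49}
|AC| ∈ [16, 82]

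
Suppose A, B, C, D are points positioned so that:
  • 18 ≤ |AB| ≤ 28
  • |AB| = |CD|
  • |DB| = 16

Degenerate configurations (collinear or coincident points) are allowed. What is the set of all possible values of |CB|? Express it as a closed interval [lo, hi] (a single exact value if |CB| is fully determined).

|AB| ∈ [18, 28]
|BD| ∈ {16}
|CD| ∈ [18, 28]
|AD| ∈ [2, 44]
|BC| ∈ [2, 44]
|AC| ∈ [0, 72]

|CB| ∈ [2, 44]  (≈ [2.0000, 44.0000])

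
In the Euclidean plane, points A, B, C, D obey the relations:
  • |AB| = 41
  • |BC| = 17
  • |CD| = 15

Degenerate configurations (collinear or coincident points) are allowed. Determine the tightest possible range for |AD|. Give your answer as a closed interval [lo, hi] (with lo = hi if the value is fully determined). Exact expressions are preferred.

|AB| ∈ {41}
|BC| ∈ {17}
|CD| ∈ {15}
|AC| ∈ [24, 58]
|BD| ∈ [2, 32]
|AD| ∈ [9, 73]

|AD| ∈ [9, 73]  (≈ [9.0000, 73.0000])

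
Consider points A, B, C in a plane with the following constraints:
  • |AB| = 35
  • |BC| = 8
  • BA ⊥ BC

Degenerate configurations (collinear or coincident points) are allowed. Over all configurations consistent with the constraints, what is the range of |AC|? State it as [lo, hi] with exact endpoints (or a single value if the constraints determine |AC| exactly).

|AB| ∈ {35}
|BC| ∈ {8}
|AC| ∈ {√(1289)}

|AC| = √(1289)  (≈ 35.9026)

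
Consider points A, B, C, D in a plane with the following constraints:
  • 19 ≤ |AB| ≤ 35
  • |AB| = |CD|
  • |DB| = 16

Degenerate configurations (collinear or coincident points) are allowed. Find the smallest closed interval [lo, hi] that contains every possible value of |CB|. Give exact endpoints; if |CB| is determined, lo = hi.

|AB| ∈ [19, 35]
|BD| ∈ {16}
|CD| ∈ [19, 35]
|AD| ∈ [3, 51]
|BC| ∈ [3, 51]
|AC| ∈ [0, 86]

|CB| ∈ [3, 51]  (≈ [3.0000, 51.0000])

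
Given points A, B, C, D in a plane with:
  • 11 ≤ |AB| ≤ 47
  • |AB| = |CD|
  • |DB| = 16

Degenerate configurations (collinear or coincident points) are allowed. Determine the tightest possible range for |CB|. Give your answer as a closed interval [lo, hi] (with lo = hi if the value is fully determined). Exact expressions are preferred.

|AB| ∈ [11, 47]
|BD| ∈ {16}
|CD| ∈ [11, 47]
|AD| ∈ [0, 63]
|BC| ∈ [0, 63]
|AC| ∈ [0, 110]

|CB| ∈ [0, 63]  (≈ [0.0000, 63.0000])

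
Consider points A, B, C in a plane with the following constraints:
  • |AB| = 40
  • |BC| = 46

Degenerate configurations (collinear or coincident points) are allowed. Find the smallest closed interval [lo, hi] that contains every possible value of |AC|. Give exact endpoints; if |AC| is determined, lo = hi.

|AB| ∈ {40}
|BC| ∈ {46}
|AC| ∈ [6, 86]

|AC| ∈ [6, 86]  (≈ [6.0000, 86.0000])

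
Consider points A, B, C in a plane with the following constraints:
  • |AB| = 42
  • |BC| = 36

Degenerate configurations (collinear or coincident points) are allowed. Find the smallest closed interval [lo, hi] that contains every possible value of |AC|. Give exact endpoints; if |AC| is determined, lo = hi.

|AC| ∈ [6, 78]  (≈ [6.0000, 78.0000])

|AB| ∈ {42}
|BC| ∈ {36}
|AC| ∈ [6, 78]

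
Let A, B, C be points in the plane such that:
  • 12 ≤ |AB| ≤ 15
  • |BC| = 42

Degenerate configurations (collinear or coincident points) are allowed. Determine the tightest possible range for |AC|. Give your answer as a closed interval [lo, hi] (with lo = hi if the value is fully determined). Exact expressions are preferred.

|AC| ∈ [27, 57]  (≈ [27.0000, 57.0000])

|AB| ∈ [12, 15]
|BC| ∈ {42}
|AC| ∈ [27, 57]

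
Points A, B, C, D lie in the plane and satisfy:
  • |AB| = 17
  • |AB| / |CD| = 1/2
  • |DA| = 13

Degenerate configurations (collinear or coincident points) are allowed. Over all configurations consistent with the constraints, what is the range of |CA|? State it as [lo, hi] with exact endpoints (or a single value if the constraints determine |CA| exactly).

|CA| ∈ [21, 47]  (≈ [21.0000, 47.0000])

|AB| ∈ {17}
|AD| ∈ {13}
|CD| ∈ {34}
|BD| ∈ [4, 30]
|AC| ∈ [21, 47]
|BC| ∈ [4, 64]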